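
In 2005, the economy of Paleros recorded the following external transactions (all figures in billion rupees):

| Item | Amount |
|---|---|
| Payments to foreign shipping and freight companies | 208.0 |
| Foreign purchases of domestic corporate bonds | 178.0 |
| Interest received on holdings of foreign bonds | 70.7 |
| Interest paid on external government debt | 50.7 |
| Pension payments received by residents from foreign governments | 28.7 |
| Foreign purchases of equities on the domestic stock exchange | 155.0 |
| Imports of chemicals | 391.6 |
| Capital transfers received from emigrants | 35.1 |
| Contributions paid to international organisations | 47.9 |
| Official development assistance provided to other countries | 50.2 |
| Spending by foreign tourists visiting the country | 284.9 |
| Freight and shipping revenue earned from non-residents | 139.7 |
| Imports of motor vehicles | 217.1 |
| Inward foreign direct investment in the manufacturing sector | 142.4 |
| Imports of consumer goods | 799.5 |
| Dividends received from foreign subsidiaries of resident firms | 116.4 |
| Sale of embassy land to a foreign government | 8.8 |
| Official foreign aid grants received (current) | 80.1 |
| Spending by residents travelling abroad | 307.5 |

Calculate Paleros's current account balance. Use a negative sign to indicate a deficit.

Goods: -799.5 - 391.6 - 217.1 = -1408.2
Services: -208.0 + 139.7 - 307.5 + 284.9 = -90.9
Primary income: 70.7 - 50.7 + 116.4 = 136.4
Secondary income: -50.2 - 47.9 + 80.1 + 28.7 = 10.7
Current account = (-1408.2) + (-90.9) + 136.4 + 10.7 = -1352.0
(Excluded from the current account — financial account: foreign purchases of domestic corporate bonds 178.0, foreign purchases of equities on the domestic stock exchange 155.0, inward foreign direct investment in the manufacturing sector 142.4; capital account: capital transfers received from emigrants 35.1, sale of embassy land to a foreign government 8.8.)

-1352.0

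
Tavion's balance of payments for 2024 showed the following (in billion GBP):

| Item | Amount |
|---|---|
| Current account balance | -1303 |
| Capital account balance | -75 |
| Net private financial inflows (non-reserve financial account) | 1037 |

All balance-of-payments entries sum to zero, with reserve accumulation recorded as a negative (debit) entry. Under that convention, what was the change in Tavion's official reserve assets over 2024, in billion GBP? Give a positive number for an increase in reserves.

Official reserve transactions balance = -((-1303) + (-75) + 1037) = 341
An accumulation of reserves is recorded as a debit (negative entry), so the change in the stock of reserves is the negative of that balance.
Change in official reserves = -(341) = -341

-341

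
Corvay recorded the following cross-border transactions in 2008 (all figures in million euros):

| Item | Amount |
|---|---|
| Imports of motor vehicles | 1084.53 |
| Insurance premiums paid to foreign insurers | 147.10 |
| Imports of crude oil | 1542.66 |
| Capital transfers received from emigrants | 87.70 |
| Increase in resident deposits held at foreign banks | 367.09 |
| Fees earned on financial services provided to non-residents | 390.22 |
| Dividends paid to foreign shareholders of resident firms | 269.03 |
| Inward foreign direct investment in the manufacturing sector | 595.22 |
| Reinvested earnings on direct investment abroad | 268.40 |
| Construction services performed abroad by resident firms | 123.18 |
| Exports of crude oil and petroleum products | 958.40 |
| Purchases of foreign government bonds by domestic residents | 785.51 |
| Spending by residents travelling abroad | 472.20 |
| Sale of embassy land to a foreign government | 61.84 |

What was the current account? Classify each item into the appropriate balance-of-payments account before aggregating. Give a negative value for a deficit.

-1775.32

Goods: -1542.66 - 1084.53 + 958.40 = -1668.79
Services: -472.20 - 147.10 + 123.18 + 390.22 = -105.90
Primary income: -269.03 + 268.40 = -0.63
Current account = (-1668.79) + (-105.90) + (-0.63) = -1775.32
(Excluded from the current account — capital account: capital transfers received from emigrants 87.70, sale of embassy land to a foreign government 61.84; financial account: increase in resident deposits held at foreign banks 367.09, inward foreign direct investment in the manufacturing sector 595.22, purchases of foreign government bonds by domestic residents 785.51.)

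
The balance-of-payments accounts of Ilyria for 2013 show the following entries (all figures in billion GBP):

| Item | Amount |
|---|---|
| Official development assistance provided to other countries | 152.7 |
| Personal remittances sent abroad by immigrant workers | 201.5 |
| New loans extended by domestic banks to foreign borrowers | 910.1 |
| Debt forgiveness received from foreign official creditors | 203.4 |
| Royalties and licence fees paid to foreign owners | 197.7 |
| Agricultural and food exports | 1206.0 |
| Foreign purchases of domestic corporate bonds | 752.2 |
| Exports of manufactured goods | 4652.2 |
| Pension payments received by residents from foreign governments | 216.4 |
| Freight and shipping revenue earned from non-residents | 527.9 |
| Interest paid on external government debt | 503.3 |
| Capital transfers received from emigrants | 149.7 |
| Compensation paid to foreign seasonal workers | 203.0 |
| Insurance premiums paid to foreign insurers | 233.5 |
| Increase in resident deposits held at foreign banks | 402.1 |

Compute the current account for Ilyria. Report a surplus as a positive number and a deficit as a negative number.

5110.8

Goods: 1206.0 + 4652.2 = 5858.2
Services: -233.5 - 197.7 + 527.9 = 96.7
Primary income: -503.3 - 203.0 = -706.3
Secondary income: 216.4 - 152.7 - 201.5 = -137.8
Current account = 5858.2 + 96.7 + (-706.3) + (-137.8) = 5110.8
(Excluded from the current account — financial account: new loans extended by domestic banks to foreign borrowers 910.1, foreign purchases of domestic corporate bonds 752.2, increase in resident deposits held at foreign banks 402.1; capital account: debt forgiveness received from foreign official creditors 203.4, capital transfers received from emigrants 149.7.)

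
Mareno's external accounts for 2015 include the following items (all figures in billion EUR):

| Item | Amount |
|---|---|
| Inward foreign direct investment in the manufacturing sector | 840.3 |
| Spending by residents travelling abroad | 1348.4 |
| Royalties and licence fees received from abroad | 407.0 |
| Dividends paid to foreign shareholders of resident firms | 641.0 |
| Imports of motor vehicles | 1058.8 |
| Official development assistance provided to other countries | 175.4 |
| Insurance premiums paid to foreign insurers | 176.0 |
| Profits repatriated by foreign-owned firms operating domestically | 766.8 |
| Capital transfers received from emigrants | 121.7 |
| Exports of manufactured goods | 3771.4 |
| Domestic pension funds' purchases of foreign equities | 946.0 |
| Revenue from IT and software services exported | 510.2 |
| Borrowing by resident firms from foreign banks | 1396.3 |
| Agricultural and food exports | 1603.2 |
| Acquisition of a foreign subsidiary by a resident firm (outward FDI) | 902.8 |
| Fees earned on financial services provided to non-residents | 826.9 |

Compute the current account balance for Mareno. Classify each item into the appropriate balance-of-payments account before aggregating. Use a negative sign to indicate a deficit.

2952.3

Goods: 3771.4 + 1603.2 - 1058.8 = 4315.8
Services: 826.9 + 407.0 - 1348.4 + 510.2 - 176.0 = 219.7
Primary income: -641.0 - 766.8 = -1407.8
Secondary income: -175.4
Current account = 4315.8 + 219.7 + (-1407.8) + (-175.4) = 2952.3
(Excluded from the current account — financial account: inward foreign direct investment in the manufacturing sector 840.3, domestic pension funds' purchases of foreign equities 946.0, borrowing by resident firms from foreign banks 1396.3, acquisition of a foreign subsidiary by a resident firm (outward FDI) 902.8; capital account: capital transfers received from emigrants 121.7.)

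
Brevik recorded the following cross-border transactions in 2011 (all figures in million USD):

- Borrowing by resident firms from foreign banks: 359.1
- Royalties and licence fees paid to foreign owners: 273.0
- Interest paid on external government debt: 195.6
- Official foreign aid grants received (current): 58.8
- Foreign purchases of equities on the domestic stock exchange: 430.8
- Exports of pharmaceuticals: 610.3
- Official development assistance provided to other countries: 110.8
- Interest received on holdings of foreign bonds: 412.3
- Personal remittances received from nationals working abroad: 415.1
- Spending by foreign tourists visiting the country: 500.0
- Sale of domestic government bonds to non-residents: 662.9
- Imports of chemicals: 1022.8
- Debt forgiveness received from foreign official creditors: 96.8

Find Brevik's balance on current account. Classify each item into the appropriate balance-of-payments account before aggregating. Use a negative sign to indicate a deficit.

394.3

Goods: 610.3 - 1022.8 = -412.5
Services: -273.0 + 500.0 = 227.0
Primary income: -195.6 + 412.3 = 216.7
Secondary income: 415.1 + 58.8 - 110.8 = 363.1
Current account = (-412.5) + 227.0 + 216.7 + 363.1 = 394.3
(Excluded from the current account — financial account: borrowing by resident firms from foreign banks 359.1, foreign purchases of equities on the domestic stock exchange 430.8, sale of domestic government bonds to non-residents 662.9; capital account: debt forgiveness received from foreign official creditors 96.8.)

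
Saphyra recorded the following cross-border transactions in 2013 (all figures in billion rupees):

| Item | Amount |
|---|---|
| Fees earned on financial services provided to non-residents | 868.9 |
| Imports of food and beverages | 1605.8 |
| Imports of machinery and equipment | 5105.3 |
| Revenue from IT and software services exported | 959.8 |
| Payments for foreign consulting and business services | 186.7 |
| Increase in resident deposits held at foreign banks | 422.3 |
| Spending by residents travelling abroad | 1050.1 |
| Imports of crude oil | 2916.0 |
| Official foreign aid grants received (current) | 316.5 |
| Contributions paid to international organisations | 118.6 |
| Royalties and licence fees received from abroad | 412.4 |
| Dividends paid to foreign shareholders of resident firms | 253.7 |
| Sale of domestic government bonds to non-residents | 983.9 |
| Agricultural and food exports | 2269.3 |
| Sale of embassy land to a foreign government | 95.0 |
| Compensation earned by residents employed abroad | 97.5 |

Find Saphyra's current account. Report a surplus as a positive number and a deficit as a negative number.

-6311.8

Goods: -5105.3 - 1605.8 + 2269.3 - 2916.0 = -7357.8
Services: 412.4 + 868.9 - 1050.1 - 186.7 + 959.8 = 1004.3
Primary income: 97.5 - 253.7 = -156.2
Secondary income: -118.6 + 316.5 = 197.9
Current account = (-7357.8) + 1004.3 + (-156.2) + 197.9 = -6311.8
(Excluded from the current account — financial account: increase in resident deposits held at foreign banks 422.3, sale of domestic government bonds to non-residents 983.9; capital account: sale of embassy land to a foreign government 95.0.)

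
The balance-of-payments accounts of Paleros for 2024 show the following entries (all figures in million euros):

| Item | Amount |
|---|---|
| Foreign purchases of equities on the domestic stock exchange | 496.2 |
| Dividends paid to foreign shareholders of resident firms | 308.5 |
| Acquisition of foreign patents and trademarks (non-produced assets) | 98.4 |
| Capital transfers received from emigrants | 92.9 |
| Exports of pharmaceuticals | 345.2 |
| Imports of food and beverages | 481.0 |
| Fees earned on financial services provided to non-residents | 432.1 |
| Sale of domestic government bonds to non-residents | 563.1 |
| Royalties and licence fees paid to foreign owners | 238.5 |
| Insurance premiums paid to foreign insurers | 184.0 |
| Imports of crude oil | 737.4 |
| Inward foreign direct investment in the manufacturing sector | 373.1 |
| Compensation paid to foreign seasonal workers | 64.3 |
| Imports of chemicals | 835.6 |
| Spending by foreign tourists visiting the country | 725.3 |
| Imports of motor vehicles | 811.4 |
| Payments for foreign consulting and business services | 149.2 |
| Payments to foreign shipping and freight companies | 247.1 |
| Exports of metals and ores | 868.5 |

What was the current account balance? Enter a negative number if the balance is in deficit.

Goods: -811.4 + 345.2 + 868.5 - 835.6 - 481.0 - 737.4 = -1651.7
Services: -247.1 - 184.0 + 725.3 - 238.5 - 149.2 + 432.1 = 338.6
Primary income: -308.5 - 64.3 = -372.8
Current account = (-1651.7) + 338.6 + (-372.8) = -1685.9
(Excluded from the current account — financial account: foreign purchases of equities on the domestic stock exchange 496.2, sale of domestic government bonds to non-residents 563.1, inward foreign direct investment in the manufacturing sector 373.1; capital account: acquisition of foreign patents and trademarks (non-produced assets) 98.4, capital transfers received from emigrants 92.9.)

-1685.9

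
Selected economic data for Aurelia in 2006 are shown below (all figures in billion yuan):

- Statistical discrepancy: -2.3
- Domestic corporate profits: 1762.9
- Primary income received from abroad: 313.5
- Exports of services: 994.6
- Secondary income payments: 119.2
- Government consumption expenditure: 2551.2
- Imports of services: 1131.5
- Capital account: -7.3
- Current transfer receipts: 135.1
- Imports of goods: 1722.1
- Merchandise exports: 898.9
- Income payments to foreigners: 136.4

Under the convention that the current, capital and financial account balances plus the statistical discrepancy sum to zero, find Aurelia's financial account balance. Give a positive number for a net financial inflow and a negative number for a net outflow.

Goods balance = 898.9 - 1722.1 = -823.2
Services balance = 994.6 - 1131.5 = -136.9
Trade balance (goods + services) = -823.2 + (-136.9) = -960.1
Net primary income = 313.5 - 136.4 = 177.1
Net secondary income = 135.1 - 119.2 = 15.9
Current account = -960.1 + 177.1 + 15.9 = -767.1
Financial account = -(-767.1 + (-7.3) + (-2.3)) = 776.7

776.7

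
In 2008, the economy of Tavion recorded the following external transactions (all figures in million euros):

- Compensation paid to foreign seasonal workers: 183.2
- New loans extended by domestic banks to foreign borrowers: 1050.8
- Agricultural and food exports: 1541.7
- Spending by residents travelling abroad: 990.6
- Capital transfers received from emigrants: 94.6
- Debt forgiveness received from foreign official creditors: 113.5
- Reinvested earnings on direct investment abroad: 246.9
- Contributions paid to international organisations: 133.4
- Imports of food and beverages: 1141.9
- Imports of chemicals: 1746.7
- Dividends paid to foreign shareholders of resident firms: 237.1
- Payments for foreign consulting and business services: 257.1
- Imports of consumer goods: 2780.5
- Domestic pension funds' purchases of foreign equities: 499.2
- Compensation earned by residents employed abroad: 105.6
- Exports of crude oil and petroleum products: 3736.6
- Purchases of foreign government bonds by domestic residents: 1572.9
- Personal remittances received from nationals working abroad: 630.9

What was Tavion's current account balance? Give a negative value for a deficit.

-1208.8

Goods: -2780.5 + 1541.7 - 1746.7 - 1141.9 + 3736.6 = -390.8
Services: -257.1 - 990.6 = -1247.7
Primary income: -237.1 - 183.2 + 105.6 + 246.9 = -67.8
Secondary income: -133.4 + 630.9 = 497.5
Current account = (-390.8) + (-1247.7) + (-67.8) + 497.5 = -1208.8
(Excluded from the current account — financial account: new loans extended by domestic banks to foreign borrowers 1050.8, domestic pension funds' purchases of foreign equities 499.2, purchases of foreign government bonds by domestic residents 1572.9; capital account: capital transfers received from emigrants 94.6, debt forgiveness received from foreign official creditors 113.5.)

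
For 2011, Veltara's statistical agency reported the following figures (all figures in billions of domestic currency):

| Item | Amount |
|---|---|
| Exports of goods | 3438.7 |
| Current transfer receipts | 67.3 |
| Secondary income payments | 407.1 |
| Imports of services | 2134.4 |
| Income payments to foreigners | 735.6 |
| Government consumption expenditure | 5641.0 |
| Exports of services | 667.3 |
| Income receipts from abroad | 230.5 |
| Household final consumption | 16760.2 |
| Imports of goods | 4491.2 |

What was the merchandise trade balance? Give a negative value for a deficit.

Goods balance = 3438.7 - 4491.2 = -1052.5

-1052.5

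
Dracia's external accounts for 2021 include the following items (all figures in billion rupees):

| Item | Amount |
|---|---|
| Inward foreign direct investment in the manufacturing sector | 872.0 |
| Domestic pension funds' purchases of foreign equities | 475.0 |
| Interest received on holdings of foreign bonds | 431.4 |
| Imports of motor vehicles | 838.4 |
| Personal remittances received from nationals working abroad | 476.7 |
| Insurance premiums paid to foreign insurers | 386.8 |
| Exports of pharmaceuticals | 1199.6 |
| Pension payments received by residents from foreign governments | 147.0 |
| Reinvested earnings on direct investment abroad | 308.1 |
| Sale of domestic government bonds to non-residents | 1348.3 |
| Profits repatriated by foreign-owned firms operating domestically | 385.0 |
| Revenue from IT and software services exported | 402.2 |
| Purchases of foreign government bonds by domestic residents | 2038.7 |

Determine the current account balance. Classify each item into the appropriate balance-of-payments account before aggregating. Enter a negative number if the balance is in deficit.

1354.8

Goods: 1199.6 - 838.4 = 361.2
Services: -386.8 + 402.2 = 15.4
Primary income: -385.0 + 431.4 + 308.1 = 354.5
Secondary income: 476.7 + 147.0 = 623.7
Current account = 361.2 + 15.4 + 354.5 + 623.7 = 1354.8
(Excluded from the current account — financial account: inward foreign direct investment in the manufacturing sector 872.0, domestic pension funds' purchases of foreign equities 475.0, sale of domestic government bonds to non-residents 1348.3, purchases of foreign government bonds by domestic residents 2038.7.)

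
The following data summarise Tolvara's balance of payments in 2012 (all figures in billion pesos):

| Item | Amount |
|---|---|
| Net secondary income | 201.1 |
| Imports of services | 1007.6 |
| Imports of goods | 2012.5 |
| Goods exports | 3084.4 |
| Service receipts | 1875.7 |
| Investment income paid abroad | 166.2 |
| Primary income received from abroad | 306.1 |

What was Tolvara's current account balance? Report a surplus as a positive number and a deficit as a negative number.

2281.0

Goods balance = 3084.4 - 2012.5 = 1071.9
Services balance = 1875.7 - 1007.6 = 868.1
Trade balance (goods + services) = 1071.9 + 868.1 = 1940.0
Net primary income = 306.1 - 166.2 = 139.9
Net secondary income = 201.1
Current account = 1940.0 + 139.9 + 201.1 = 2281.0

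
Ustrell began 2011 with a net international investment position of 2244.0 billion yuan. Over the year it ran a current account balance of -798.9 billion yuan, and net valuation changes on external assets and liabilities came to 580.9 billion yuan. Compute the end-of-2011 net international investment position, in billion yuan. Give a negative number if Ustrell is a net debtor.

Change in NIIP = current account + net valuation change = -798.9 + 580.9 = -218.0
End-of-year NIIP = 2244.0 + (-218.0) = 2026.0

2026.0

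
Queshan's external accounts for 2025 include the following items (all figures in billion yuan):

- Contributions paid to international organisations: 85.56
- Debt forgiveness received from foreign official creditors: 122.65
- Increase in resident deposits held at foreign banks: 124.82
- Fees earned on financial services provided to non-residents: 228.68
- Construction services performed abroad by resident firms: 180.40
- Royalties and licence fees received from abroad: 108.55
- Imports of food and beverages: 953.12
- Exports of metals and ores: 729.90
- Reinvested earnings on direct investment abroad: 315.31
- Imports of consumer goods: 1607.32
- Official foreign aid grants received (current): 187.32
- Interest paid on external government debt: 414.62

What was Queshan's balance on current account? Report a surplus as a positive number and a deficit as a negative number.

-1310.46

Goods: -1607.32 - 953.12 + 729.90 = -1830.54
Services: 228.68 + 180.40 + 108.55 = 517.63
Primary income: 315.31 - 414.62 = -99.31
Secondary income: -85.56 + 187.32 = 101.76
Current account = (-1830.54) + 517.63 + (-99.31) + 101.76 = -1310.46
(Excluded from the current account — capital account: debt forgiveness received from foreign official creditors 122.65; financial account: increase in resident deposits held at foreign banks 124.82.)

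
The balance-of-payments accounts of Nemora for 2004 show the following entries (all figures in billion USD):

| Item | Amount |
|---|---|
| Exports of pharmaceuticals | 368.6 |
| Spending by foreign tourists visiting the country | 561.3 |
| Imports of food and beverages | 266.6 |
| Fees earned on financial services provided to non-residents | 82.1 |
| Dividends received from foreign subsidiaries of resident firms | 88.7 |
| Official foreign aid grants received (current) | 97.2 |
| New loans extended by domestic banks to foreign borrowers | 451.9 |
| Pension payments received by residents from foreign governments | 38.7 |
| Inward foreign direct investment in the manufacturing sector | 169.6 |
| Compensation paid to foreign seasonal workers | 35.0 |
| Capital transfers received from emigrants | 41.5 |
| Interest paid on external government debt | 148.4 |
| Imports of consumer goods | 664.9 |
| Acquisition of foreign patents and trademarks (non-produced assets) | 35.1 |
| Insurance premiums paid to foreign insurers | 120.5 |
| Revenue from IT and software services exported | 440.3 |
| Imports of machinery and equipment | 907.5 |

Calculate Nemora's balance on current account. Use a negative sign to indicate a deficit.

Goods: -907.5 - 664.9 + 368.6 - 266.6 = -1470.4
Services: 82.1 + 561.3 + 440.3 - 120.5 = 963.2
Primary income: -35.0 + 88.7 - 148.4 = -94.7
Secondary income: 38.7 + 97.2 = 135.9
Current account = (-1470.4) + 963.2 + (-94.7) + 135.9 = -466.0
(Excluded from the current account — financial account: new loans extended by domestic banks to foreign borrowers 451.9, inward foreign direct investment in the manufacturing sector 169.6; capital account: capital transfers received from emigrants 41.5, acquisition of foreign patents and trademarks (non-produced assets) 35.1.)

-466.0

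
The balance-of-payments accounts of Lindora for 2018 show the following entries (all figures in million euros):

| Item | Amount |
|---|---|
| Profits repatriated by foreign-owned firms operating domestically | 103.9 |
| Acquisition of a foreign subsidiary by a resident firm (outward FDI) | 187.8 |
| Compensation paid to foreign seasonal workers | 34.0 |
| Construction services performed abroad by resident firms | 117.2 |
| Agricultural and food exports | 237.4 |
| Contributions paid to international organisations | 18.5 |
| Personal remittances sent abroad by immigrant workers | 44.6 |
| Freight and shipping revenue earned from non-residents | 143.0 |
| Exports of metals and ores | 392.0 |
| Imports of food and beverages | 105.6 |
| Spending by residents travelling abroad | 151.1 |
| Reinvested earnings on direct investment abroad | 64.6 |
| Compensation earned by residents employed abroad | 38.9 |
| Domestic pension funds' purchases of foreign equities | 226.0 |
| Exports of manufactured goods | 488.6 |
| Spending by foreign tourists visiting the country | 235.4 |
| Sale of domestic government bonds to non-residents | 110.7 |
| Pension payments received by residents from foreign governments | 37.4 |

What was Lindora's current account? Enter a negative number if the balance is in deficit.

1296.8

Goods: 392.0 + 237.4 - 105.6 + 488.6 = 1012.4
Services: 143.0 + 235.4 + 117.2 - 151.1 = 344.5
Primary income: 64.6 + 38.9 - 103.9 - 34.0 = -34.4
Secondary income: -44.6 + 37.4 - 18.5 = -25.7
Current account = 1012.4 + 344.5 + (-34.4) + (-25.7) = 1296.8
(Excluded from the current account — financial account: acquisition of a foreign subsidiary by a resident firm (outward FDI) 187.8, domestic pension funds' purchases of foreign equities 226.0, sale of domestic government bonds to non-residents 110.7.)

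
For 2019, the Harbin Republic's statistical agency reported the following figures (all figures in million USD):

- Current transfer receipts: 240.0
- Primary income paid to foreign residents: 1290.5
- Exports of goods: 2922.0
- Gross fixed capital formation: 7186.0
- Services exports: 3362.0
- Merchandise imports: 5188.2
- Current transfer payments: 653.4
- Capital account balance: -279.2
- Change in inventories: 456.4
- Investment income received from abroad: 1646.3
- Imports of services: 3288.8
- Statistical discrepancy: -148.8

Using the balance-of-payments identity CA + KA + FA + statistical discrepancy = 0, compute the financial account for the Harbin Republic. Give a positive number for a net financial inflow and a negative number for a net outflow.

2678.6

Goods balance = 2922.0 - 5188.2 = -2266.2
Services balance = 3362.0 - 3288.8 = 73.2
Trade balance (goods + services) = -2266.2 + 73.2 = -2193.0
Net primary income = 1646.3 - 1290.5 = 355.8
Net secondary income = 240.0 - 653.4 = -413.4
Current account = -2193.0 + 355.8 + (-413.4) = -2250.6
Financial account = -(-2250.6 + (-279.2) + (-148.8)) = 2678.6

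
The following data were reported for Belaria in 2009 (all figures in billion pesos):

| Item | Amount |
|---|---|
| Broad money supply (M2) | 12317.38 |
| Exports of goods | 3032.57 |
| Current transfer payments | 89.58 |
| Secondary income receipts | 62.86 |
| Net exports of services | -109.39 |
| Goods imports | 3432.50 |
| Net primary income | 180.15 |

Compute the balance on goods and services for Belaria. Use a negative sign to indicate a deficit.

-509.32

Goods balance = 3032.57 - 3432.50 = -399.93
Services balance = -109.39
Trade balance (goods + services) = -399.93 + (-109.39) = -509.32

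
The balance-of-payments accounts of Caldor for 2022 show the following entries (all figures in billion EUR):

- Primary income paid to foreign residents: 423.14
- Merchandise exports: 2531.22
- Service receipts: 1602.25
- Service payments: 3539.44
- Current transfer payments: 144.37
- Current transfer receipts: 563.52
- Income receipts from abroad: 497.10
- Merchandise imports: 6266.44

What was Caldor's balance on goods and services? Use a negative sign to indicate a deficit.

-5672.41

Goods balance = 2531.22 - 6266.44 = -3735.22
Services balance = 1602.25 - 3539.44 = -1937.19
Trade balance (goods + services) = -3735.22 + (-1937.19) = -5672.41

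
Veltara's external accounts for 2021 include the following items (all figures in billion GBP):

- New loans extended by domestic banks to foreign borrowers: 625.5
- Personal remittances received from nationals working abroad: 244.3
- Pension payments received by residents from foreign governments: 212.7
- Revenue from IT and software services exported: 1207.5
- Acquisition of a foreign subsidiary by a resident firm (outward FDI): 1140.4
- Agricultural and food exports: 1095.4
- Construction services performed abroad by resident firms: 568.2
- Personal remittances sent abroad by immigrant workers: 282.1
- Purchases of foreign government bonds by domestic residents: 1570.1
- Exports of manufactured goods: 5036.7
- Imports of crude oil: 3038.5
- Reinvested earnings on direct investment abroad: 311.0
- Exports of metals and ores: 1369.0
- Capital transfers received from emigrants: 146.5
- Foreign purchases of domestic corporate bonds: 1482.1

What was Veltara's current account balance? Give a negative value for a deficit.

Goods: 1095.4 + 1369.0 + 5036.7 - 3038.5 = 4462.6
Services: 1207.5 + 568.2 = 1775.7
Primary income: 311.0
Secondary income: 212.7 - 282.1 + 244.3 = 174.9
Current account = 4462.6 + 1775.7 + 311.0 + 174.9 = 6724.2
(Excluded from the current account — financial account: new loans extended by domestic banks to foreign borrowers 625.5, acquisition of a foreign subsidiary by a resident firm (outward FDI) 1140.4, purchases of foreign government bonds by domestic residents 1570.1, foreign purchases of domestic corporate bonds 1482.1; capital account: capital transfers received from emigrants 146.5.)

6724.2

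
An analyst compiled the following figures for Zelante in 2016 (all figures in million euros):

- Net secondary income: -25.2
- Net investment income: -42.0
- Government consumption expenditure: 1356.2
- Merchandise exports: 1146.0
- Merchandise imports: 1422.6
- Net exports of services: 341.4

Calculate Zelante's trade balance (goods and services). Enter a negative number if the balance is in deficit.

64.8

Goods balance = 1146.0 - 1422.6 = -276.6
Services balance = 341.4
Trade balance (goods + services) = -276.6 + 341.4 = 64.8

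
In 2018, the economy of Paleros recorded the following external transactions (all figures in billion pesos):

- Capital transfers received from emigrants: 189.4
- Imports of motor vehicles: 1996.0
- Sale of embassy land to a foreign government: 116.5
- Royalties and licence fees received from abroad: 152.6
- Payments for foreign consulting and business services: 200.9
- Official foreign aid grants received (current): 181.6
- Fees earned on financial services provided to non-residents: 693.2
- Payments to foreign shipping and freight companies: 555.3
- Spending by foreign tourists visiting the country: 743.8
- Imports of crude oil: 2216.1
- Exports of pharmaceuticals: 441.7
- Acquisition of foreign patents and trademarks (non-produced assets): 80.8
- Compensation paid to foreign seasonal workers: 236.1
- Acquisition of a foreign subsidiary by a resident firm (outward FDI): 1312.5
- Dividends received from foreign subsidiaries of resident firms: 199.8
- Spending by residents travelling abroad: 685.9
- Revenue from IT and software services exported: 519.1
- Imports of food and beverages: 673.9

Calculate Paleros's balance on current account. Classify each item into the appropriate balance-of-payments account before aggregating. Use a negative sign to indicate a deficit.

Goods: 441.7 - 1996.0 - 673.9 - 2216.1 = -4444.3
Services: 693.2 - 200.9 - 685.9 + 743.8 + 519.1 - 555.3 + 152.6 = 666.6
Primary income: 199.8 - 236.1 = -36.3
Secondary income: 181.6
Current account = (-4444.3) + 666.6 + (-36.3) + 181.6 = -3632.4
(Excluded from the current account — capital account: capital transfers received from emigrants 189.4, sale of embassy land to a foreign government 116.5, acquisition of foreign patents and trademarks (non-produced assets) 80.8; financial account: acquisition of a foreign subsidiary by a resident firm (outward FDI) 1312.5.)

-3632.4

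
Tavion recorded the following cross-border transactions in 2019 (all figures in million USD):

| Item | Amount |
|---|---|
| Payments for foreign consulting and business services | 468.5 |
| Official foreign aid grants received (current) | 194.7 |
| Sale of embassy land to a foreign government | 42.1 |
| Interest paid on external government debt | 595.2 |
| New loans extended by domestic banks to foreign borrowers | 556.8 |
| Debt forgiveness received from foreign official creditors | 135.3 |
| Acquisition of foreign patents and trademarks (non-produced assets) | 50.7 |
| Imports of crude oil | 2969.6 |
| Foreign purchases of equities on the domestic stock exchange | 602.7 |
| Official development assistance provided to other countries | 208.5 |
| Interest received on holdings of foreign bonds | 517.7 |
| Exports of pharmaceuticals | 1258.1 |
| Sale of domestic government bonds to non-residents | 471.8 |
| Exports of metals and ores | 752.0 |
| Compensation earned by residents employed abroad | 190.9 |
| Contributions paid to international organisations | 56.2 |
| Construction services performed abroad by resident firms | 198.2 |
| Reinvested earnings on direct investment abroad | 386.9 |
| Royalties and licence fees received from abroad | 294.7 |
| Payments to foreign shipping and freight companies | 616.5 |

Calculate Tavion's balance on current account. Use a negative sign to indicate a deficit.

Goods: -2969.6 + 752.0 + 1258.1 = -959.5
Services: 198.2 - 468.5 - 616.5 + 294.7 = -592.1
Primary income: 517.7 - 595.2 + 190.9 + 386.9 = 500.3
Secondary income: 194.7 - 56.2 - 208.5 = -70.0
Current account = (-959.5) + (-592.1) + 500.3 + (-70.0) = -1121.3
(Excluded from the current account — capital account: sale of embassy land to a foreign government 42.1, debt forgiveness received from foreign official creditors 135.3, acquisition of foreign patents and trademarks (non-produced assets) 50.7; financial account: new loans extended by domestic banks to foreign borrowers 556.8, foreign purchases of equities on the domestic stock exchange 602.7, sale of domestic government bonds to non-residents 471.8.)

-1121.3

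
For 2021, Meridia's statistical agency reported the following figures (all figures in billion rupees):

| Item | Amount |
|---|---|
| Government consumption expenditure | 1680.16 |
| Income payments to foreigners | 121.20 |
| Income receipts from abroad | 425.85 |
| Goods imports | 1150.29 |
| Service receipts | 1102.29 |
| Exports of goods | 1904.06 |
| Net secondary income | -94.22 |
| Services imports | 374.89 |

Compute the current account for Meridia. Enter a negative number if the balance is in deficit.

Goods balance = 1904.06 - 1150.29 = 753.77
Services balance = 1102.29 - 374.89 = 727.40
Trade balance (goods + services) = 753.77 + 727.40 = 1481.17
Net primary income = 425.85 - 121.20 = 304.65
Net secondary income = -94.22
Current account = 1481.17 + 304.65 + (-94.22) = 1691.60

1691.60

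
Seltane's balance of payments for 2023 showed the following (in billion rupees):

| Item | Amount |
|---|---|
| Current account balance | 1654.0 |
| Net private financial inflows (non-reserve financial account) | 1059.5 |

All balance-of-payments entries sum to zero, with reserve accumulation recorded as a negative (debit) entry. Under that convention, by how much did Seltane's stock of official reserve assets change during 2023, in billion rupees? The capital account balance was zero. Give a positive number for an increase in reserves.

Official reserve transactions balance = -(1654.0 + 1059.5) = -2713.5
An accumulation of reserves is recorded as a debit (negative entry), so the change in the stock of reserves is the negative of that balance.
Change in official reserves = -(-2713.5) = 2713.5

2713.5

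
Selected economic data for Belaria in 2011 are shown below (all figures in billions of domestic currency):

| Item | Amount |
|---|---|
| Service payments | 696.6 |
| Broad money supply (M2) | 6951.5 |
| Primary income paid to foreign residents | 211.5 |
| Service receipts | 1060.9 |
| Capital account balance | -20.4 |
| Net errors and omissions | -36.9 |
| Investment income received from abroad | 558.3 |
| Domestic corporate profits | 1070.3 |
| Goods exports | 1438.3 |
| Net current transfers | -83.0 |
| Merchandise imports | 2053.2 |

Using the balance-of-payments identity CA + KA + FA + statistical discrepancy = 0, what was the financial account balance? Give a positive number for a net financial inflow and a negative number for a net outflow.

Goods balance = 1438.3 - 2053.2 = -614.9
Services balance = 1060.9 - 696.6 = 364.3
Trade balance (goods + services) = -614.9 + 364.3 = -250.6
Net primary income = 558.3 - 211.5 = 346.8
Net secondary income = -83.0
Current account = -250.6 + 346.8 + (-83.0) = 13.2
Financial account = -(13.2 + (-20.4) + (-36.9)) = 44.1

44.1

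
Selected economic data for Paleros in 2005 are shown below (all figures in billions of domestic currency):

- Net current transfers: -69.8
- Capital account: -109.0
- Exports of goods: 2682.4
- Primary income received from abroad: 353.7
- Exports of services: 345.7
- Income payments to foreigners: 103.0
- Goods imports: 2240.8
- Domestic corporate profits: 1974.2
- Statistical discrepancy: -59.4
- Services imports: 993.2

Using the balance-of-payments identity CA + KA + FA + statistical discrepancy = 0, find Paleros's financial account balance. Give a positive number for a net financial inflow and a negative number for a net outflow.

193.4

Goods balance = 2682.4 - 2240.8 = 441.6
Services balance = 345.7 - 993.2 = -647.5
Trade balance (goods + services) = 441.6 + (-647.5) = -205.9
Net primary income = 353.7 - 103.0 = 250.7
Net secondary income = -69.8
Current account = -205.9 + 250.7 + (-69.8) = -25.0
Financial account = -(-25.0 + (-109.0) + (-59.4)) = 193.4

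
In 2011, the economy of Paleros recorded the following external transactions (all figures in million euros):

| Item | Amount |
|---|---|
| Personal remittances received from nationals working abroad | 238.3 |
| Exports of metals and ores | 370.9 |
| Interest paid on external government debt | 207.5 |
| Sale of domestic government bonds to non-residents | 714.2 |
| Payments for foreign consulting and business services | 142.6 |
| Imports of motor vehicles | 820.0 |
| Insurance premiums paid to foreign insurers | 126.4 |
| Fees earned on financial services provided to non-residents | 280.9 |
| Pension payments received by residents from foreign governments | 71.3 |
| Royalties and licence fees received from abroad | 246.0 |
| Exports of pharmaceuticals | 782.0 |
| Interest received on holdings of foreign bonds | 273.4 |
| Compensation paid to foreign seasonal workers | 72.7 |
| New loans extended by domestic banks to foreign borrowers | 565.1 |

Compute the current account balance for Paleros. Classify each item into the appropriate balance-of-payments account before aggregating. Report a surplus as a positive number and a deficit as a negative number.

Goods: 370.9 + 782.0 - 820.0 = 332.9
Services: -142.6 + 246.0 + 280.9 - 126.4 = 257.9
Primary income: 273.4 - 207.5 - 72.7 = -6.8
Secondary income: 71.3 + 238.3 = 309.6
Current account = 332.9 + 257.9 + (-6.8) + 309.6 = 893.6
(Excluded from the current account — financial account: sale of domestic government bonds to non-residents 714.2, new loans extended by domestic banks to foreign borrowers 565.1.)

893.6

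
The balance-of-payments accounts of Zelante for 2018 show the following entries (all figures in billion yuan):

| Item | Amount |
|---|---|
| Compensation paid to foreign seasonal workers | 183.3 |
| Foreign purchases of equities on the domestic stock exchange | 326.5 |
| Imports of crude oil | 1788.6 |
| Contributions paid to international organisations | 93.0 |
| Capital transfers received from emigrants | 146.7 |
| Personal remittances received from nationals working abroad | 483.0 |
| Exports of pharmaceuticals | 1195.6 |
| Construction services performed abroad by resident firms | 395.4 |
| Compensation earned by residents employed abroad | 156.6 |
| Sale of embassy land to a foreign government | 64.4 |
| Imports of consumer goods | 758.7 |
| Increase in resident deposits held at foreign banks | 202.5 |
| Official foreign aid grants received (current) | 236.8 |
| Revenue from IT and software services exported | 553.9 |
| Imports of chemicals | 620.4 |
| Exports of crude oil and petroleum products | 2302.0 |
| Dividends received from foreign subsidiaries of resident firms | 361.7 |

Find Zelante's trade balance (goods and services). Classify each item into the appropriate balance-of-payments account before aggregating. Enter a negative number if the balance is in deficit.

1279.2

Goods: -620.4 - 1788.6 - 758.7 + 2302.0 + 1195.6 = 329.9
Services: 395.4 + 553.9 = 949.3
Trade balance = 329.9 + 949.3 = 1279.2
(Excluded from the trade balance — primary income: compensation paid to foreign seasonal workers 183.3, compensation earned by residents employed abroad 156.6, dividends received from foreign subsidiaries of resident firms 361.7; financial account: foreign purchases of equities on the domestic stock exchange 326.5, increase in resident deposits held at foreign banks 202.5; secondary income: contributions paid to international organisations 93.0, personal remittances received from nationals working abroad 483.0, official foreign aid grants received (current) 236.8; capital account: capital transfers received from emigrants 146.7, sale of embassy land to a foreign government 64.4.)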